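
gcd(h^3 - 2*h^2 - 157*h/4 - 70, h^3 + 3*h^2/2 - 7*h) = h + 7/2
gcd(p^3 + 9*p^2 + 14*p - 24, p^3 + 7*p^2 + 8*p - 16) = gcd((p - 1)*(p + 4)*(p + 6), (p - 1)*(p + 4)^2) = p^2 + 3*p - 4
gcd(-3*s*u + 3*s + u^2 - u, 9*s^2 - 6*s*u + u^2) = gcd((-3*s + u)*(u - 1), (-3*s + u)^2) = 3*s - u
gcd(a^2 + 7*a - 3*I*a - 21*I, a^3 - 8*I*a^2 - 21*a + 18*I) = a - 3*I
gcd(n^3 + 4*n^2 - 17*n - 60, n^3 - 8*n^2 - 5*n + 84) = n^2 - n - 12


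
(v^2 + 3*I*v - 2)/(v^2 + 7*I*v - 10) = (v + I)/(v + 5*I)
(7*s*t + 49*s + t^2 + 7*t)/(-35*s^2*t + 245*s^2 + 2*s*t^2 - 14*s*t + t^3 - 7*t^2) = (-t - 7)/(5*s*t - 35*s - t^2 + 7*t)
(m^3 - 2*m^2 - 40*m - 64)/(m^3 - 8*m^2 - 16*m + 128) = (m + 2)/(m - 4)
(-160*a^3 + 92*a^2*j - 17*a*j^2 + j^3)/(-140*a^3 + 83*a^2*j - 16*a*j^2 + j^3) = (8*a - j)/(7*a - j)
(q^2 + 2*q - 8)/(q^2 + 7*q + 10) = (q^2 + 2*q - 8)/(q^2 + 7*q + 10)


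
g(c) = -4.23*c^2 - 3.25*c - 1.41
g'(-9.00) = 72.89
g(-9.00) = -314.79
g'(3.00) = -28.63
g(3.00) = -49.23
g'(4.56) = -41.83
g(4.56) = -104.19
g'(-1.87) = 12.57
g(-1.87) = -10.12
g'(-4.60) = 35.67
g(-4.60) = -75.97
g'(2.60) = -25.25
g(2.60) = -38.45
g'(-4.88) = 38.03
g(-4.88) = -86.28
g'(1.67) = -17.38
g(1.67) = -18.63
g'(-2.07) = 14.26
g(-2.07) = -12.81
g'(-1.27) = 7.49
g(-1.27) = -4.11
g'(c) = -8.46*c - 3.25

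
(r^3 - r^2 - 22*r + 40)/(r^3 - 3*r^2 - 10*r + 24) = (r + 5)/(r + 3)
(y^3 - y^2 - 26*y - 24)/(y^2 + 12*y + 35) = (y^3 - y^2 - 26*y - 24)/(y^2 + 12*y + 35)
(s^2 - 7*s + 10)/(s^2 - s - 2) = (s - 5)/(s + 1)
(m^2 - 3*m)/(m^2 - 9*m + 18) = m/(m - 6)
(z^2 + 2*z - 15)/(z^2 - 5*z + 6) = (z + 5)/(z - 2)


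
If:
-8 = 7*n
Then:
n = -8/7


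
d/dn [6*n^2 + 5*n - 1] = 12*n + 5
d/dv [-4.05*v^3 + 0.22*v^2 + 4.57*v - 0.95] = -12.15*v^2 + 0.44*v + 4.57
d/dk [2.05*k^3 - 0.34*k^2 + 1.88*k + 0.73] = 6.15*k^2 - 0.68*k + 1.88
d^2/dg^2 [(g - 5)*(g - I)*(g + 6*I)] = 6*g - 10 + 10*I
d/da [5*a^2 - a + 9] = 10*a - 1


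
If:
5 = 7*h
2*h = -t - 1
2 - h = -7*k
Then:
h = 5/7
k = -9/49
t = -17/7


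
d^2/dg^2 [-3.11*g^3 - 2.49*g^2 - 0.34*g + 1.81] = -18.66*g - 4.98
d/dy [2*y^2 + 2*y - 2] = 4*y + 2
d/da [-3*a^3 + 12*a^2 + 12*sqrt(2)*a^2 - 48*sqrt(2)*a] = -9*a^2 + 24*a + 24*sqrt(2)*a - 48*sqrt(2)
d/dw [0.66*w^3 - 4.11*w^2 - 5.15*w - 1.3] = 1.98*w^2 - 8.22*w - 5.15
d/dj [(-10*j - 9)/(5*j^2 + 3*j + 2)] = (50*j^2 + 90*j + 7)/(25*j^4 + 30*j^3 + 29*j^2 + 12*j + 4)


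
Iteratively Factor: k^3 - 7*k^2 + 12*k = (k - 3)*(k^2 - 4*k) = k*(k - 3)*(k - 4)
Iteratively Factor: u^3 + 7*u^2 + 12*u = (u)*(u^2 + 7*u + 12) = u*(u + 3)*(u + 4)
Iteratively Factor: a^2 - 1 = (a + 1)*(a - 1)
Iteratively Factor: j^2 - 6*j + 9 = (j - 3)*(j - 3)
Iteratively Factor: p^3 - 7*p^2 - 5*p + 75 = (p - 5)*(p^2 - 2*p - 15) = (p - 5)^2*(p + 3)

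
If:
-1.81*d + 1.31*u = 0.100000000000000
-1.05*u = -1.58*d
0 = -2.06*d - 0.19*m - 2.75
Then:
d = 0.62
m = -21.20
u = 0.93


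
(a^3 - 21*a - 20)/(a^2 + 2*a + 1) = (a^2 - a - 20)/(a + 1)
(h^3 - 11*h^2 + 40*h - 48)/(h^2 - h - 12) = (h^2 - 7*h + 12)/(h + 3)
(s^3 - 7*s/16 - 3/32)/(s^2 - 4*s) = (32*s^3 - 14*s - 3)/(32*s*(s - 4))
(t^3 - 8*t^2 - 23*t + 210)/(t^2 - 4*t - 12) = (t^2 - 2*t - 35)/(t + 2)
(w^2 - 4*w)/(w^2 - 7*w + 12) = w/(w - 3)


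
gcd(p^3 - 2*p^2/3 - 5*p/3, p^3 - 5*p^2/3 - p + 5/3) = p^2 - 2*p/3 - 5/3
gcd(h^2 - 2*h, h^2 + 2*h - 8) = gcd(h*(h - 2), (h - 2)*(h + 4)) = h - 2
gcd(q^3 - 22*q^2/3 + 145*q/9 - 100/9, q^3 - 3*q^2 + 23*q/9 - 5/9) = q - 5/3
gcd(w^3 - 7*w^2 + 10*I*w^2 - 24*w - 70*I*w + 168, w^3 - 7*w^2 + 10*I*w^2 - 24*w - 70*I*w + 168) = w^3 + w^2*(-7 + 10*I) + w*(-24 - 70*I) + 168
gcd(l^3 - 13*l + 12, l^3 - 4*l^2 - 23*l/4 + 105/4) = l - 3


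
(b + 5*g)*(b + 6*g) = b^2 + 11*b*g + 30*g^2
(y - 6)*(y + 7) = y^2 + y - 42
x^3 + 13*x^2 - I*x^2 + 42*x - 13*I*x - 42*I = (x + 6)*(x + 7)*(x - I)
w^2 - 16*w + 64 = (w - 8)^2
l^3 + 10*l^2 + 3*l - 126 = (l - 3)*(l + 6)*(l + 7)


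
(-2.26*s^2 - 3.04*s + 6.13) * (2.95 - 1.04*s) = 2.3504*s^3 - 3.5054*s^2 - 15.3432*s + 18.0835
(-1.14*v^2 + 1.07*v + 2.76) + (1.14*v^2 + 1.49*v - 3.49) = 2.56*v - 0.73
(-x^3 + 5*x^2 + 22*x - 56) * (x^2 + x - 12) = -x^5 + 4*x^4 + 39*x^3 - 94*x^2 - 320*x + 672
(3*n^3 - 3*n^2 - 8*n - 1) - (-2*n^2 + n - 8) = 3*n^3 - n^2 - 9*n + 7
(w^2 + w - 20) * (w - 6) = w^3 - 5*w^2 - 26*w + 120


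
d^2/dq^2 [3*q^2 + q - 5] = 6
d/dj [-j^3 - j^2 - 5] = j*(-3*j - 2)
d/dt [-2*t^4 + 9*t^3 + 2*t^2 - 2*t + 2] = -8*t^3 + 27*t^2 + 4*t - 2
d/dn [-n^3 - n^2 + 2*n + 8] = -3*n^2 - 2*n + 2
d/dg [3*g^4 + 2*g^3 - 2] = g^2*(12*g + 6)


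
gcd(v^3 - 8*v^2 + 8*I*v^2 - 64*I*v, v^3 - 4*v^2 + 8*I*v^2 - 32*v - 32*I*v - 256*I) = v^2 + v*(-8 + 8*I) - 64*I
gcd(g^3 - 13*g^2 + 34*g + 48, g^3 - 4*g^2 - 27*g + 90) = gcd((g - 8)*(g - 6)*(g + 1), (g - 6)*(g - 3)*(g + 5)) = g - 6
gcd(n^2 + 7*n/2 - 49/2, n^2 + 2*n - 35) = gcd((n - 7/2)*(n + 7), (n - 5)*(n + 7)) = n + 7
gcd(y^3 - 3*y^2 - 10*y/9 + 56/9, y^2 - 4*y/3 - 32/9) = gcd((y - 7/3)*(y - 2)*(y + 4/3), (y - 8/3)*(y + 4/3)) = y + 4/3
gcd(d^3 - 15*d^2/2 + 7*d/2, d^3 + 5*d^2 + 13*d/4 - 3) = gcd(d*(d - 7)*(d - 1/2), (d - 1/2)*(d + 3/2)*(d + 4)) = d - 1/2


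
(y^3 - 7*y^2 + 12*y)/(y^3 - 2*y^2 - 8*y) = (y - 3)/(y + 2)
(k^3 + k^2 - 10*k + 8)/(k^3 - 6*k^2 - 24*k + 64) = (k - 1)/(k - 8)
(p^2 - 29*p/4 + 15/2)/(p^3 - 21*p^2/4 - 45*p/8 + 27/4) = 2*(4*p - 5)/(8*p^2 + 6*p - 9)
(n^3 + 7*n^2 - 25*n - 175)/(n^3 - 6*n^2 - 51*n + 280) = (n + 5)/(n - 8)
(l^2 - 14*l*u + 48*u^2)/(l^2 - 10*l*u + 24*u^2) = (-l + 8*u)/(-l + 4*u)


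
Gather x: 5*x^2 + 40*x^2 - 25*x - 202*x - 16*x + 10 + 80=45*x^2 - 243*x + 90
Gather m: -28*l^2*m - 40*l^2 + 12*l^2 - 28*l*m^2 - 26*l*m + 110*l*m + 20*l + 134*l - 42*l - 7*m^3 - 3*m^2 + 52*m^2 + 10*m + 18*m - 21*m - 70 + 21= -28*l^2 + 112*l - 7*m^3 + m^2*(49 - 28*l) + m*(-28*l^2 + 84*l + 7) - 49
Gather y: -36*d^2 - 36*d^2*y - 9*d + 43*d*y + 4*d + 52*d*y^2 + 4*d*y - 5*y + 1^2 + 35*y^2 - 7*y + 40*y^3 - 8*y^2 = -36*d^2 - 5*d + 40*y^3 + y^2*(52*d + 27) + y*(-36*d^2 + 47*d - 12) + 1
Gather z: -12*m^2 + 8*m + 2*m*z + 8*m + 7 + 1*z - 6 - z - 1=-12*m^2 + 2*m*z + 16*m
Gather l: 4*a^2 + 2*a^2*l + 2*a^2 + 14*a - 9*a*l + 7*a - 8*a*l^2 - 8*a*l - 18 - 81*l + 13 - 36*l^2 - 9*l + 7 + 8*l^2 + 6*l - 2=6*a^2 + 21*a + l^2*(-8*a - 28) + l*(2*a^2 - 17*a - 84)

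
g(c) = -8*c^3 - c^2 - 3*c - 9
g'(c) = -24*c^2 - 2*c - 3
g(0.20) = -9.70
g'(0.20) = -4.36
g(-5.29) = 1163.17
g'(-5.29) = -664.04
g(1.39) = -36.59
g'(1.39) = -52.15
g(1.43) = -38.73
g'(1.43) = -54.94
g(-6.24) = 1914.55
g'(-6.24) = -925.02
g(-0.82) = -2.80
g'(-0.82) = -17.50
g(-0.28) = -8.06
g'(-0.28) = -4.32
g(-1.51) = 20.79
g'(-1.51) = -54.70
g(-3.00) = 207.00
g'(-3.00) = -213.00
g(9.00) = -5949.00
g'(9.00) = -1965.00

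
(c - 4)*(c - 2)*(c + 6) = c^3 - 28*c + 48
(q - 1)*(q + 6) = q^2 + 5*q - 6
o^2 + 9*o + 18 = (o + 3)*(o + 6)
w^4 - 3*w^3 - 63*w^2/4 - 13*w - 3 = (w - 6)*(w + 1/2)^2*(w + 2)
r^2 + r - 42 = (r - 6)*(r + 7)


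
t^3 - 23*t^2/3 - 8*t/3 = t*(t - 8)*(t + 1/3)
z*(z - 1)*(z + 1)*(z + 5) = z^4 + 5*z^3 - z^2 - 5*z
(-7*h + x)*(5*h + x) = -35*h^2 - 2*h*x + x^2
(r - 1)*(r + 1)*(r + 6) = r^3 + 6*r^2 - r - 6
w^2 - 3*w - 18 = (w - 6)*(w + 3)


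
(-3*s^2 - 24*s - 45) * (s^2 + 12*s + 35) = -3*s^4 - 60*s^3 - 438*s^2 - 1380*s - 1575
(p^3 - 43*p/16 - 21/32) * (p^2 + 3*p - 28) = p^5 + 3*p^4 - 491*p^3/16 - 279*p^2/32 + 2345*p/32 + 147/8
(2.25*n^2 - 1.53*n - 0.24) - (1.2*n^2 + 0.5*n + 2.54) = 1.05*n^2 - 2.03*n - 2.78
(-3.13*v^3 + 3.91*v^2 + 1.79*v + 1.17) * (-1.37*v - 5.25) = 4.2881*v^4 + 11.0758*v^3 - 22.9798*v^2 - 11.0004*v - 6.1425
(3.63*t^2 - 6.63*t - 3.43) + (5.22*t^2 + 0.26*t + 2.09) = 8.85*t^2 - 6.37*t - 1.34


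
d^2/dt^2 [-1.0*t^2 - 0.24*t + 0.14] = -2.00000000000000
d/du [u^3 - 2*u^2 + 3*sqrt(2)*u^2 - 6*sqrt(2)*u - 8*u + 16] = 3*u^2 - 4*u + 6*sqrt(2)*u - 6*sqrt(2) - 8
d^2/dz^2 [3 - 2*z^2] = -4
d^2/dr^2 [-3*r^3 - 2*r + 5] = -18*r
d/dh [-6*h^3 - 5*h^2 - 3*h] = -18*h^2 - 10*h - 3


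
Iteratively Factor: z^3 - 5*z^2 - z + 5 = (z - 5)*(z^2 - 1) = (z - 5)*(z + 1)*(z - 1)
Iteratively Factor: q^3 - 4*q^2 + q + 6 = (q - 3)*(q^2 - q - 2) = (q - 3)*(q + 1)*(q - 2)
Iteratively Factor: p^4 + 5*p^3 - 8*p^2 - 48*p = (p - 3)*(p^3 + 8*p^2 + 16*p) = p*(p - 3)*(p^2 + 8*p + 16) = p*(p - 3)*(p + 4)*(p + 4)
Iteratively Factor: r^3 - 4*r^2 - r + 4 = (r - 1)*(r^2 - 3*r - 4) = (r - 4)*(r - 1)*(r + 1)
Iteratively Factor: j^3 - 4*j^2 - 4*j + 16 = (j - 2)*(j^2 - 2*j - 8) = (j - 4)*(j - 2)*(j + 2)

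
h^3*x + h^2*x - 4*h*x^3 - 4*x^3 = (h - 2*x)*(h + 2*x)*(h*x + x)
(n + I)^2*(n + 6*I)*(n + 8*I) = n^4 + 16*I*n^3 - 77*n^2 - 110*I*n + 48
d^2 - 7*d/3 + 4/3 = (d - 4/3)*(d - 1)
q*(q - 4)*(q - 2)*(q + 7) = q^4 + q^3 - 34*q^2 + 56*q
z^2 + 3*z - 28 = (z - 4)*(z + 7)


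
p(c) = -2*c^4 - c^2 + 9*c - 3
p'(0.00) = 9.00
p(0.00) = -3.00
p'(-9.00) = 5859.00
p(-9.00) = -13287.00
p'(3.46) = -329.29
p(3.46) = -270.47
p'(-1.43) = 35.25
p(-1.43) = -26.28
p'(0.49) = 7.08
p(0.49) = 1.05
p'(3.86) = -458.82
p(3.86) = -427.16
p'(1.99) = -58.02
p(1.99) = -20.41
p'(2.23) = -84.18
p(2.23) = -37.36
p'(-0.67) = 12.75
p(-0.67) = -9.88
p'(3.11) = -237.86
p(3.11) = -171.78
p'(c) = -8*c^3 - 2*c + 9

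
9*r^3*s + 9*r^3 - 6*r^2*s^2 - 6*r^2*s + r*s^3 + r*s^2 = (-3*r + s)^2*(r*s + r)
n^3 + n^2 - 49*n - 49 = (n - 7)*(n + 1)*(n + 7)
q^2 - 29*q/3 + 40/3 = (q - 8)*(q - 5/3)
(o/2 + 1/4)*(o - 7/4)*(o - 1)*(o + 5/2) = o^4/2 + o^3/8 - 21*o^2/8 + 29*o/32 + 35/32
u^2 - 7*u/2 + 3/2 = (u - 3)*(u - 1/2)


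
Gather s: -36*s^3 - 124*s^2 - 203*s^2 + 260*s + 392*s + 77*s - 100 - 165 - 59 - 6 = -36*s^3 - 327*s^2 + 729*s - 330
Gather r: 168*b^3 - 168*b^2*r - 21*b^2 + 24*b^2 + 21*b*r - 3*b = 168*b^3 + 3*b^2 - 3*b + r*(-168*b^2 + 21*b)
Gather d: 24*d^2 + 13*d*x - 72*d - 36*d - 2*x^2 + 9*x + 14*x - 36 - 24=24*d^2 + d*(13*x - 108) - 2*x^2 + 23*x - 60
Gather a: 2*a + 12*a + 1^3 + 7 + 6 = 14*a + 14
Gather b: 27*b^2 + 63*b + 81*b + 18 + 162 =27*b^2 + 144*b + 180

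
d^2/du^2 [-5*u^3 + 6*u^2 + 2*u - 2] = 12 - 30*u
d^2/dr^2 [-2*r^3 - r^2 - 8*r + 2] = -12*r - 2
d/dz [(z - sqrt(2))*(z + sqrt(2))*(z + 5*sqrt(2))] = 3*z^2 + 10*sqrt(2)*z - 2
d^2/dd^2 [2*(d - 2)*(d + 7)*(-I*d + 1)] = -12*I*d + 4 - 20*I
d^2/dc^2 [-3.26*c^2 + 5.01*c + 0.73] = -6.52000000000000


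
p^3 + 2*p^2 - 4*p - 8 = (p - 2)*(p + 2)^2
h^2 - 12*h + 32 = (h - 8)*(h - 4)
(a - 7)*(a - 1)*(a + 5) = a^3 - 3*a^2 - 33*a + 35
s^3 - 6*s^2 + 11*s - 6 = (s - 3)*(s - 2)*(s - 1)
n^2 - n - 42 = (n - 7)*(n + 6)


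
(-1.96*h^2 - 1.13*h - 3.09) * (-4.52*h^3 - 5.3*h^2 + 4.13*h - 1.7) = 8.8592*h^5 + 15.4956*h^4 + 11.861*h^3 + 15.0421*h^2 - 10.8407*h + 5.253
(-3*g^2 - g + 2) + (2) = -3*g^2 - g + 4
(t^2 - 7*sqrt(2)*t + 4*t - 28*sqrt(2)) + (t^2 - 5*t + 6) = 2*t^2 - 7*sqrt(2)*t - t - 28*sqrt(2) + 6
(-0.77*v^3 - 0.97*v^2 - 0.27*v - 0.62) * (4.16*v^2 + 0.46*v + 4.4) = -3.2032*v^5 - 4.3894*v^4 - 4.9574*v^3 - 6.9714*v^2 - 1.4732*v - 2.728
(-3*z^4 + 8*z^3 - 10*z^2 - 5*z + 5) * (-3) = 9*z^4 - 24*z^3 + 30*z^2 + 15*z - 15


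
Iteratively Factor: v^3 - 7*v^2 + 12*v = (v - 3)*(v^2 - 4*v) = v*(v - 3)*(v - 4)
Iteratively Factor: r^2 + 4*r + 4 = (r + 2)*(r + 2)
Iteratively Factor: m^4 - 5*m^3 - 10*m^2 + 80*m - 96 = (m - 2)*(m^3 - 3*m^2 - 16*m + 48) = (m - 4)*(m - 2)*(m^2 + m - 12) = (m - 4)*(m - 2)*(m + 4)*(m - 3)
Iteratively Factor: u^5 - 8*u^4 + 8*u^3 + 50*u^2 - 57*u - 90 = (u + 2)*(u^4 - 10*u^3 + 28*u^2 - 6*u - 45) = (u - 3)*(u + 2)*(u^3 - 7*u^2 + 7*u + 15) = (u - 3)^2*(u + 2)*(u^2 - 4*u - 5) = (u - 5)*(u - 3)^2*(u + 2)*(u + 1)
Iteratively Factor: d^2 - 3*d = (d)*(d - 3)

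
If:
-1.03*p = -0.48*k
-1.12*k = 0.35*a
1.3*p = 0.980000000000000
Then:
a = -5.18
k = 1.62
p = 0.75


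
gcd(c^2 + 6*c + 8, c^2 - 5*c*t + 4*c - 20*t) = c + 4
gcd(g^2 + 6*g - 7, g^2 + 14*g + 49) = g + 7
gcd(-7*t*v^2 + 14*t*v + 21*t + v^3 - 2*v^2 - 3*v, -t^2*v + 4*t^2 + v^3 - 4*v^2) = 1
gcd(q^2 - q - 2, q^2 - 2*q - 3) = q + 1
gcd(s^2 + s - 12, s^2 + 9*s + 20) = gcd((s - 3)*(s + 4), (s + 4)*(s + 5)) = s + 4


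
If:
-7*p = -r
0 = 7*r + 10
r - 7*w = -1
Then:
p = -10/49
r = -10/7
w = -3/49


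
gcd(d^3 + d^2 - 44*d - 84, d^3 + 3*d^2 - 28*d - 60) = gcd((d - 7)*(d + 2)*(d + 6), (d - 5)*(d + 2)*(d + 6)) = d^2 + 8*d + 12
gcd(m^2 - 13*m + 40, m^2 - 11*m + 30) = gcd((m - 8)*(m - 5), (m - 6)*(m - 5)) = m - 5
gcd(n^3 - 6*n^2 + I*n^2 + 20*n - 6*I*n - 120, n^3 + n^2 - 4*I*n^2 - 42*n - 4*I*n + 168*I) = n^2 + n*(-6 - 4*I) + 24*I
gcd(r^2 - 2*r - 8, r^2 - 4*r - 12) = r + 2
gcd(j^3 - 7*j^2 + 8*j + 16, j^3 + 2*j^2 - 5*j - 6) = j + 1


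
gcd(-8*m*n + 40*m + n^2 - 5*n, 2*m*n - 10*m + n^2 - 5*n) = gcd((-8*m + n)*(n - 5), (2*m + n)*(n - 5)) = n - 5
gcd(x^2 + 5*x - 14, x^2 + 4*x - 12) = x - 2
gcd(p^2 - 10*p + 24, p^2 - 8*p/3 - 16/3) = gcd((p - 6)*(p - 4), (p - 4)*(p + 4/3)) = p - 4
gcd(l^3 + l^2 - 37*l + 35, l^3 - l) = l - 1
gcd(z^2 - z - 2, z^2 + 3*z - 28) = 1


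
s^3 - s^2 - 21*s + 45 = (s - 3)^2*(s + 5)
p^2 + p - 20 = (p - 4)*(p + 5)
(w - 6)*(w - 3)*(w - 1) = w^3 - 10*w^2 + 27*w - 18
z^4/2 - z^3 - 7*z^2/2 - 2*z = z*(z/2 + 1/2)*(z - 4)*(z + 1)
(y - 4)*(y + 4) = y^2 - 16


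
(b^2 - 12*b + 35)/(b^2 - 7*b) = (b - 5)/b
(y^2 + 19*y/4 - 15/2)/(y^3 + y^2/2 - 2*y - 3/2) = (4*y^2 + 19*y - 30)/(2*(2*y^3 + y^2 - 4*y - 3))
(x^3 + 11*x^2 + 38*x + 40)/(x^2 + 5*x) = x + 6 + 8/x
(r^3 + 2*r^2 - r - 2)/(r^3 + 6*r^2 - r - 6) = (r + 2)/(r + 6)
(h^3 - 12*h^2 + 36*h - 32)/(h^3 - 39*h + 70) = (h^2 - 10*h + 16)/(h^2 + 2*h - 35)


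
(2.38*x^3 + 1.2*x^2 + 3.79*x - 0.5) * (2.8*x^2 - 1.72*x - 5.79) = 6.664*x^5 - 0.7336*x^4 - 5.2322*x^3 - 14.8668*x^2 - 21.0841*x + 2.895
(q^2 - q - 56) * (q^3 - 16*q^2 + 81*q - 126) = q^5 - 17*q^4 + 41*q^3 + 689*q^2 - 4410*q + 7056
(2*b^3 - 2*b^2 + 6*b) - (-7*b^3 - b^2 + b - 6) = 9*b^3 - b^2 + 5*b + 6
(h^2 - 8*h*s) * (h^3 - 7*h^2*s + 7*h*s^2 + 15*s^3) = h^5 - 15*h^4*s + 63*h^3*s^2 - 41*h^2*s^3 - 120*h*s^4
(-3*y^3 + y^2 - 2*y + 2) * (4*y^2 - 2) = -12*y^5 + 4*y^4 - 2*y^3 + 6*y^2 + 4*y - 4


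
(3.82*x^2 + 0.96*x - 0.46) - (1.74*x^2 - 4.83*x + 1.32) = 2.08*x^2 + 5.79*x - 1.78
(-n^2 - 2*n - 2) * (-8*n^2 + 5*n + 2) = 8*n^4 + 11*n^3 + 4*n^2 - 14*n - 4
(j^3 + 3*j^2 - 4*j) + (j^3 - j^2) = 2*j^3 + 2*j^2 - 4*j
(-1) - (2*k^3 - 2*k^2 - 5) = -2*k^3 + 2*k^2 + 4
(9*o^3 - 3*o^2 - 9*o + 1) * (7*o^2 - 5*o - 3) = 63*o^5 - 66*o^4 - 75*o^3 + 61*o^2 + 22*o - 3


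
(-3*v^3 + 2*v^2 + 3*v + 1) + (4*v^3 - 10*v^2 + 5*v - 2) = v^3 - 8*v^2 + 8*v - 1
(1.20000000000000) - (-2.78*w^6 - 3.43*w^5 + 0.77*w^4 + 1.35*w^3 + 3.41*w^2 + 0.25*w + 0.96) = 2.78*w^6 + 3.43*w^5 - 0.77*w^4 - 1.35*w^3 - 3.41*w^2 - 0.25*w + 0.24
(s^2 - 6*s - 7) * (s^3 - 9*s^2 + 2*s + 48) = s^5 - 15*s^4 + 49*s^3 + 99*s^2 - 302*s - 336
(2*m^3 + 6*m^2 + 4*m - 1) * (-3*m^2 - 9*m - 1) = -6*m^5 - 36*m^4 - 68*m^3 - 39*m^2 + 5*m + 1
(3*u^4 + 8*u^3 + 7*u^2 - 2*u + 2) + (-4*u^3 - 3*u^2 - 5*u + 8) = 3*u^4 + 4*u^3 + 4*u^2 - 7*u + 10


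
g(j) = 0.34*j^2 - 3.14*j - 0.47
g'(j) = 0.68*j - 3.14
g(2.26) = -5.83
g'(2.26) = -1.60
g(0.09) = -0.75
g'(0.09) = -3.08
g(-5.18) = 24.92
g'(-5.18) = -6.66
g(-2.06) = 7.44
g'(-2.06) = -4.54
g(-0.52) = 1.25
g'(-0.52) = -3.49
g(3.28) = -7.11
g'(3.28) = -0.91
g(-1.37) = 4.47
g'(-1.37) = -4.07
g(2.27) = -5.85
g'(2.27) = -1.60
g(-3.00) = 12.01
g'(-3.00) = -5.18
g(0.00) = -0.47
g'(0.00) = -3.14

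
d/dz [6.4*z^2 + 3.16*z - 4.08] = 12.8*z + 3.16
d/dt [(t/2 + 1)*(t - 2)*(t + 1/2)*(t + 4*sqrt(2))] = 2*t^3 + 3*t^2/4 + 6*sqrt(2)*t^2 - 4*t + 2*sqrt(2)*t - 8*sqrt(2) - 1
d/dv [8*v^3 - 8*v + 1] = 24*v^2 - 8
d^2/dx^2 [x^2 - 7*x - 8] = 2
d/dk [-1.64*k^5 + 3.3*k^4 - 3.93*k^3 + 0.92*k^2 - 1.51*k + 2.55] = -8.2*k^4 + 13.2*k^3 - 11.79*k^2 + 1.84*k - 1.51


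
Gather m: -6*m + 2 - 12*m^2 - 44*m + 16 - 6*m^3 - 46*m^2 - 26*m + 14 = -6*m^3 - 58*m^2 - 76*m + 32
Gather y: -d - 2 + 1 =-d - 1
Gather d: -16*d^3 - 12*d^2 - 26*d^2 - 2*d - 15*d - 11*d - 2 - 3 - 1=-16*d^3 - 38*d^2 - 28*d - 6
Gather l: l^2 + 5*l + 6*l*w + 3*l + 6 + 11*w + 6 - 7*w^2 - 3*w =l^2 + l*(6*w + 8) - 7*w^2 + 8*w + 12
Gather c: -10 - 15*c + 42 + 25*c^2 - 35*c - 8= 25*c^2 - 50*c + 24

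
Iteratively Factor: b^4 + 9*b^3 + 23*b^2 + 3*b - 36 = (b + 4)*(b^3 + 5*b^2 + 3*b - 9) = (b + 3)*(b + 4)*(b^2 + 2*b - 3) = (b - 1)*(b + 3)*(b + 4)*(b + 3)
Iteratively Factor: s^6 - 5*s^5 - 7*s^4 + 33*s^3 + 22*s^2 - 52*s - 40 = (s + 1)*(s^5 - 6*s^4 - s^3 + 34*s^2 - 12*s - 40) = (s - 2)*(s + 1)*(s^4 - 4*s^3 - 9*s^2 + 16*s + 20) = (s - 2)*(s + 1)*(s + 2)*(s^3 - 6*s^2 + 3*s + 10) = (s - 2)^2*(s + 1)*(s + 2)*(s^2 - 4*s - 5) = (s - 5)*(s - 2)^2*(s + 1)*(s + 2)*(s + 1)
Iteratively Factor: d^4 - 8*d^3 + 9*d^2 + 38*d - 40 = (d + 2)*(d^3 - 10*d^2 + 29*d - 20) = (d - 1)*(d + 2)*(d^2 - 9*d + 20) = (d - 4)*(d - 1)*(d + 2)*(d - 5)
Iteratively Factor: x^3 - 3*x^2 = (x - 3)*(x^2) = x*(x - 3)*(x)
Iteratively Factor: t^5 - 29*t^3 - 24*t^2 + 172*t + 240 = (t - 5)*(t^4 + 5*t^3 - 4*t^2 - 44*t - 48) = (t - 5)*(t + 4)*(t^3 + t^2 - 8*t - 12) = (t - 5)*(t + 2)*(t + 4)*(t^2 - t - 6) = (t - 5)*(t - 3)*(t + 2)*(t + 4)*(t + 2)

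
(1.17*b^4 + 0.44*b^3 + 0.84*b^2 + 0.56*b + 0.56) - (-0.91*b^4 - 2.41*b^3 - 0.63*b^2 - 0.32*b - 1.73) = 2.08*b^4 + 2.85*b^3 + 1.47*b^2 + 0.88*b + 2.29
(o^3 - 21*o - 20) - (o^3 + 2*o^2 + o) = -2*o^2 - 22*o - 20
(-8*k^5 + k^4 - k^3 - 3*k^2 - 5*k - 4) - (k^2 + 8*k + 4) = -8*k^5 + k^4 - k^3 - 4*k^2 - 13*k - 8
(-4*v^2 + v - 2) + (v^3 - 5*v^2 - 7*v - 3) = v^3 - 9*v^2 - 6*v - 5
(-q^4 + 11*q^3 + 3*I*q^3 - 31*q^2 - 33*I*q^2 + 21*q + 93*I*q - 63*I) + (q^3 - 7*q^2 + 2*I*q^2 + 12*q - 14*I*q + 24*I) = -q^4 + 12*q^3 + 3*I*q^3 - 38*q^2 - 31*I*q^2 + 33*q + 79*I*q - 39*I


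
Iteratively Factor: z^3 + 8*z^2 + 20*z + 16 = (z + 2)*(z^2 + 6*z + 8) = (z + 2)*(z + 4)*(z + 2)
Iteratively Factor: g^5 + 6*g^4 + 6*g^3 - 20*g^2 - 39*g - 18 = (g + 3)*(g^4 + 3*g^3 - 3*g^2 - 11*g - 6) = (g + 1)*(g + 3)*(g^3 + 2*g^2 - 5*g - 6) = (g + 1)^2*(g + 3)*(g^2 + g - 6) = (g - 2)*(g + 1)^2*(g + 3)*(g + 3)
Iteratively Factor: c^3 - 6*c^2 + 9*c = (c)*(c^2 - 6*c + 9) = c*(c - 3)*(c - 3)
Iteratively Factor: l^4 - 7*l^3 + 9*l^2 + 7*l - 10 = (l - 2)*(l^3 - 5*l^2 - l + 5) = (l - 2)*(l + 1)*(l^2 - 6*l + 5) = (l - 2)*(l - 1)*(l + 1)*(l - 5)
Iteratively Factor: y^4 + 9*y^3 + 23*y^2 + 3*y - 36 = (y + 3)*(y^3 + 6*y^2 + 5*y - 12) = (y - 1)*(y + 3)*(y^2 + 7*y + 12) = (y - 1)*(y + 3)*(y + 4)*(y + 3)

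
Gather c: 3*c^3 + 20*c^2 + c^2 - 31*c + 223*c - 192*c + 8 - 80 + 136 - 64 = 3*c^3 + 21*c^2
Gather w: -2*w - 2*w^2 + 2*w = -2*w^2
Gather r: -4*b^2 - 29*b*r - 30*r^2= -4*b^2 - 29*b*r - 30*r^2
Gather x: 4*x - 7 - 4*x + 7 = 0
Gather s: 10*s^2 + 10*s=10*s^2 + 10*s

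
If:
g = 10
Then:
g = 10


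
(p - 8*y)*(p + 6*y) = p^2 - 2*p*y - 48*y^2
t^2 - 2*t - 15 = (t - 5)*(t + 3)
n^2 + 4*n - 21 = (n - 3)*(n + 7)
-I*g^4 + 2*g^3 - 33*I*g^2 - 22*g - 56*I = (g - 4*I)*(g - 2*I)*(g + 7*I)*(-I*g + 1)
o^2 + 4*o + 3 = (o + 1)*(o + 3)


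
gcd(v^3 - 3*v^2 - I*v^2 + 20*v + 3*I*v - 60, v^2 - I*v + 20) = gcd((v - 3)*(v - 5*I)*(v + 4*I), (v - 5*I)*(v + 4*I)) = v^2 - I*v + 20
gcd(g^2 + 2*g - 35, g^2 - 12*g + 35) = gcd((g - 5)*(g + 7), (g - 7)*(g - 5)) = g - 5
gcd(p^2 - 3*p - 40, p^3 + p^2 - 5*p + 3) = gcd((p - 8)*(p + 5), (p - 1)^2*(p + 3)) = 1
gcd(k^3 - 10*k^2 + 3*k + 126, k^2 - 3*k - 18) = k^2 - 3*k - 18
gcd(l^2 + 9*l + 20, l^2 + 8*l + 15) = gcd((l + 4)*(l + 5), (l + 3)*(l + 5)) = l + 5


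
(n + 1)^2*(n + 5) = n^3 + 7*n^2 + 11*n + 5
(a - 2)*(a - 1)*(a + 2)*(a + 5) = a^4 + 4*a^3 - 9*a^2 - 16*a + 20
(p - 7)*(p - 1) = p^2 - 8*p + 7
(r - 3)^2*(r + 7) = r^3 + r^2 - 33*r + 63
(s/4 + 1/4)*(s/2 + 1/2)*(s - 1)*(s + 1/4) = s^4/8 + 5*s^3/32 - 3*s^2/32 - 5*s/32 - 1/32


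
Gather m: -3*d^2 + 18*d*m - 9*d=-3*d^2 + 18*d*m - 9*d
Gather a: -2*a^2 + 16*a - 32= -2*a^2 + 16*a - 32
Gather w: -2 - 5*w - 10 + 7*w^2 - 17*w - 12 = 7*w^2 - 22*w - 24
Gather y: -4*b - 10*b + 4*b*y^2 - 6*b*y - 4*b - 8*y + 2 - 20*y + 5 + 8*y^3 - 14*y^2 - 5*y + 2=-18*b + 8*y^3 + y^2*(4*b - 14) + y*(-6*b - 33) + 9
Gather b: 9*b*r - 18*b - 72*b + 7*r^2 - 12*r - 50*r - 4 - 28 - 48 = b*(9*r - 90) + 7*r^2 - 62*r - 80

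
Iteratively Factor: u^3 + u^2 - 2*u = (u - 1)*(u^2 + 2*u) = (u - 1)*(u + 2)*(u)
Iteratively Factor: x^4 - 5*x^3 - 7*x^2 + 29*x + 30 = (x - 5)*(x^3 - 7*x - 6) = (x - 5)*(x - 3)*(x^2 + 3*x + 2) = (x - 5)*(x - 3)*(x + 2)*(x + 1)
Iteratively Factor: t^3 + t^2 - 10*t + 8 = (t - 2)*(t^2 + 3*t - 4) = (t - 2)*(t + 4)*(t - 1)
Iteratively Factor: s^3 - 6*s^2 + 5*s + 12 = (s - 3)*(s^2 - 3*s - 4) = (s - 4)*(s - 3)*(s + 1)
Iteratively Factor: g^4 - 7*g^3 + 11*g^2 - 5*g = (g - 1)*(g^3 - 6*g^2 + 5*g) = (g - 1)^2*(g^2 - 5*g) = (g - 5)*(g - 1)^2*(g)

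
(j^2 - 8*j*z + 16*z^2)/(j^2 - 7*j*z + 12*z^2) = (-j + 4*z)/(-j + 3*z)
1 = 1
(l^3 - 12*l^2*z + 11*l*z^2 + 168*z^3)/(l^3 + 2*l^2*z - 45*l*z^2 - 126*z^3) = (l - 8*z)/(l + 6*z)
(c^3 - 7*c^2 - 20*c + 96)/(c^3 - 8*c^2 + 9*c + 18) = (c^2 - 4*c - 32)/(c^2 - 5*c - 6)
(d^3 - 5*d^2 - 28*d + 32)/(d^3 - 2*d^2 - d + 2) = (d^2 - 4*d - 32)/(d^2 - d - 2)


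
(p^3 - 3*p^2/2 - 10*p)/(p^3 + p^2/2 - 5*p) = (p - 4)/(p - 2)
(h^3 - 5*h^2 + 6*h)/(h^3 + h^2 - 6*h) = (h - 3)/(h + 3)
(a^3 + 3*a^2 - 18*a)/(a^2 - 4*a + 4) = a*(a^2 + 3*a - 18)/(a^2 - 4*a + 4)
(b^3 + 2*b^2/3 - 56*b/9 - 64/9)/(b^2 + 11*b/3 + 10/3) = (9*b^2 - 12*b - 32)/(3*(3*b + 5))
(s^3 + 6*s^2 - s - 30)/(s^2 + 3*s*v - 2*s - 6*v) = (s^2 + 8*s + 15)/(s + 3*v)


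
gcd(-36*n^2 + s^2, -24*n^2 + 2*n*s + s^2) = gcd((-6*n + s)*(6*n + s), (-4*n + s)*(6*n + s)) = 6*n + s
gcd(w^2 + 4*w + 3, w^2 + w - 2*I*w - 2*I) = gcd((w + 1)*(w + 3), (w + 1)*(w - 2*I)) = w + 1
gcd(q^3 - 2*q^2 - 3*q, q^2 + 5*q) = q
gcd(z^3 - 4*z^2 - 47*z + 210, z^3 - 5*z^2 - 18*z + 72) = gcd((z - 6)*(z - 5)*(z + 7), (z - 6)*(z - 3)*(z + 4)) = z - 6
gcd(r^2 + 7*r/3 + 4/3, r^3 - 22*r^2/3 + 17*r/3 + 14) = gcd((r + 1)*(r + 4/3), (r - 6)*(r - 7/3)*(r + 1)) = r + 1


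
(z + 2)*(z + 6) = z^2 + 8*z + 12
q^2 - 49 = (q - 7)*(q + 7)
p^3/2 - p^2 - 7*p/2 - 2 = (p/2 + 1/2)*(p - 4)*(p + 1)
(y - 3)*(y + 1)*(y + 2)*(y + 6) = y^4 + 6*y^3 - 7*y^2 - 48*y - 36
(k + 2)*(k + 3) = k^2 + 5*k + 6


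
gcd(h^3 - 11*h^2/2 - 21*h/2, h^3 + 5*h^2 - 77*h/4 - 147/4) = h + 3/2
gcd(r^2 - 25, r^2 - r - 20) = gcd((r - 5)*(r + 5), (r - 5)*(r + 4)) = r - 5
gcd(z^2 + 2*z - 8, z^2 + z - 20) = 1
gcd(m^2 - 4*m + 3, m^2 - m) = m - 1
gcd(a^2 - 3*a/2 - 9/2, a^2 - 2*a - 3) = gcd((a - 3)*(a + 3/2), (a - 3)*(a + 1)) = a - 3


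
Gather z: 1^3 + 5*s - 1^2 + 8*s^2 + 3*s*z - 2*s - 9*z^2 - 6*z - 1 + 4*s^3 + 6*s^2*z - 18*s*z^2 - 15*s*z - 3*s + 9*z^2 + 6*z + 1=4*s^3 + 8*s^2 - 18*s*z^2 + z*(6*s^2 - 12*s)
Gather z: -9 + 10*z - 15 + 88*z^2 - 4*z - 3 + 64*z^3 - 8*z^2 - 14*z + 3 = 64*z^3 + 80*z^2 - 8*z - 24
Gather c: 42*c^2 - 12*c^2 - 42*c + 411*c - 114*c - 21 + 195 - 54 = 30*c^2 + 255*c + 120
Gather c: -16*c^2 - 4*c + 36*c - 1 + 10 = -16*c^2 + 32*c + 9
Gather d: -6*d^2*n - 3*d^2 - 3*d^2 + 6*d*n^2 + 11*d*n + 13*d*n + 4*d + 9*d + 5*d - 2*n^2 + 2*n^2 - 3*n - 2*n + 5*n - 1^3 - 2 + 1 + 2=d^2*(-6*n - 6) + d*(6*n^2 + 24*n + 18)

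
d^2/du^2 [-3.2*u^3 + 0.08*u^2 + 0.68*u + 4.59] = 0.16 - 19.2*u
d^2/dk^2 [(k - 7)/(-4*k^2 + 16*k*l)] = (k*(k - 4*l)*(3*k - 4*l - 7) - 4*(k - 7)*(k - 2*l)^2)/(2*k^3*(k - 4*l)^3)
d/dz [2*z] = 2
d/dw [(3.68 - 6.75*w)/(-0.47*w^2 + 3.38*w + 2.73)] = (-3.1725*w^2 + 3.4592*w - 30.8659)/(0.2209*w^4 - 3.1772*w^3 + 8.8582*w^2 + 18.4548*w + 7.4529)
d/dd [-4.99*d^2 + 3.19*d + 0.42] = 3.19 - 9.98*d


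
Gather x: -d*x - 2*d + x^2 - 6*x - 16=-2*d + x^2 + x*(-d - 6) - 16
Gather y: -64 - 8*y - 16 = -8*y - 80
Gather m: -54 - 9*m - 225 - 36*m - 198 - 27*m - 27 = -72*m - 504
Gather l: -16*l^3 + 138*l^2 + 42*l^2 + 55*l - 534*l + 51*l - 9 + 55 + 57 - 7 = -16*l^3 + 180*l^2 - 428*l + 96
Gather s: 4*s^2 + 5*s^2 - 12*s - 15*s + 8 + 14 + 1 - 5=9*s^2 - 27*s + 18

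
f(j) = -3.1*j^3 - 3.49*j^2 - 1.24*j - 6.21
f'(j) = -9.3*j^2 - 6.98*j - 1.24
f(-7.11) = 940.40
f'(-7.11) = -421.75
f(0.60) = -8.88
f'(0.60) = -8.78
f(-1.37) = -3.09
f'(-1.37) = -9.13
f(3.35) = -166.08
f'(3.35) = -128.99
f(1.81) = -38.27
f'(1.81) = -44.34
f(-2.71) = 33.22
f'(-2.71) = -50.62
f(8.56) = -2216.94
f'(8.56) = -742.43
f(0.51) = -8.16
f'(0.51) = -7.22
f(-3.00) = 49.80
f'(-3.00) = -64.00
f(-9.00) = 1982.16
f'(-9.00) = -691.72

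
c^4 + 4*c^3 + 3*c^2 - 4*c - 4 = (c - 1)*(c + 1)*(c + 2)^2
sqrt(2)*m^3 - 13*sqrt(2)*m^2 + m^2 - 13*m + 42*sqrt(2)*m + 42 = (m - 7)*(m - 6)*(sqrt(2)*m + 1)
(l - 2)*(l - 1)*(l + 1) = l^3 - 2*l^2 - l + 2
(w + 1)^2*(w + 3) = w^3 + 5*w^2 + 7*w + 3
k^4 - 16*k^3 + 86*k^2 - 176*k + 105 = (k - 7)*(k - 5)*(k - 3)*(k - 1)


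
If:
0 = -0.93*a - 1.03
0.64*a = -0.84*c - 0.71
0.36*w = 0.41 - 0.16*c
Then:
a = -1.11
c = -0.00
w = 1.14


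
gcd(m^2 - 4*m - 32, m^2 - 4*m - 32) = m^2 - 4*m - 32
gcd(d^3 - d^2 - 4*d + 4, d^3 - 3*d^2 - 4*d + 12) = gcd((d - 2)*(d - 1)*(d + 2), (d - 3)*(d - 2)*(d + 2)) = d^2 - 4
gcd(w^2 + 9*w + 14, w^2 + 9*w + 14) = w^2 + 9*w + 14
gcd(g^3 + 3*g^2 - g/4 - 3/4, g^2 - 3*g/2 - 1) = g + 1/2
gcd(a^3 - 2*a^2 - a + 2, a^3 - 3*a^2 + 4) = a^2 - a - 2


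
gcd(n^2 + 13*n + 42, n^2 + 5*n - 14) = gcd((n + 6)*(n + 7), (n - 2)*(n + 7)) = n + 7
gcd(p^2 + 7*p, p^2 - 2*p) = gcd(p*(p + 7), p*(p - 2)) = p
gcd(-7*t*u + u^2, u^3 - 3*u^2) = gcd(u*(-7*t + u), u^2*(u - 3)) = u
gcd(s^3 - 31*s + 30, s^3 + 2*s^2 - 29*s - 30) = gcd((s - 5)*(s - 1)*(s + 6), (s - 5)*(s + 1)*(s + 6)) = s^2 + s - 30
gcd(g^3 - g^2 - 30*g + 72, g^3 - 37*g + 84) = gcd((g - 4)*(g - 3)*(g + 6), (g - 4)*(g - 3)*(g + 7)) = g^2 - 7*g + 12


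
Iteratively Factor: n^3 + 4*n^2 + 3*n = (n + 1)*(n^2 + 3*n) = (n + 1)*(n + 3)*(n)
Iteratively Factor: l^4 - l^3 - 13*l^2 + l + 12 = (l - 1)*(l^3 - 13*l - 12) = (l - 1)*(l + 1)*(l^2 - l - 12) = (l - 4)*(l - 1)*(l + 1)*(l + 3)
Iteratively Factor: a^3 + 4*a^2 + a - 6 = (a + 2)*(a^2 + 2*a - 3) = (a - 1)*(a + 2)*(a + 3)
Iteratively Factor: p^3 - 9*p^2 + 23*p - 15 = (p - 3)*(p^2 - 6*p + 5) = (p - 3)*(p - 1)*(p - 5)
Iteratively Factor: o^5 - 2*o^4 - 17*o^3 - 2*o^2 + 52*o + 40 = (o + 2)*(o^4 - 4*o^3 - 9*o^2 + 16*o + 20) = (o + 2)^2*(o^3 - 6*o^2 + 3*o + 10) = (o + 1)*(o + 2)^2*(o^2 - 7*o + 10) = (o - 5)*(o + 1)*(o + 2)^2*(o - 2)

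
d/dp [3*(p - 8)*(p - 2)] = 6*p - 30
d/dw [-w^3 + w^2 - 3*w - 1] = -3*w^2 + 2*w - 3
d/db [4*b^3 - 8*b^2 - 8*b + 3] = 12*b^2 - 16*b - 8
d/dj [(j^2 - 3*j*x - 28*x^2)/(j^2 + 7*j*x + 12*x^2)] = 10*x/(j^2 + 6*j*x + 9*x^2)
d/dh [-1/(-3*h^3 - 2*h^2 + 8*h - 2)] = (-9*h^2 - 4*h + 8)/(3*h^3 + 2*h^2 - 8*h + 2)^2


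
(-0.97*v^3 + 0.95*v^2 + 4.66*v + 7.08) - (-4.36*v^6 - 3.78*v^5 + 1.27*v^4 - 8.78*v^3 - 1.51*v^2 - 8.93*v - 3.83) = 4.36*v^6 + 3.78*v^5 - 1.27*v^4 + 7.81*v^3 + 2.46*v^2 + 13.59*v + 10.91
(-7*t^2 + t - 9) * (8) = -56*t^2 + 8*t - 72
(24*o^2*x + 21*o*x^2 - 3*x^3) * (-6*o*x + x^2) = -144*o^3*x^2 - 102*o^2*x^3 + 39*o*x^4 - 3*x^5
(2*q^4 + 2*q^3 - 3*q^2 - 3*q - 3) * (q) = 2*q^5 + 2*q^4 - 3*q^3 - 3*q^2 - 3*q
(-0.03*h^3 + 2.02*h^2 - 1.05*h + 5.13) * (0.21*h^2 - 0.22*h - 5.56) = -0.0063*h^5 + 0.4308*h^4 - 0.4981*h^3 - 9.9229*h^2 + 4.7094*h - 28.5228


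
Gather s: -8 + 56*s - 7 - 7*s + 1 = 49*s - 14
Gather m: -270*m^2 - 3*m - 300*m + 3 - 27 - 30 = -270*m^2 - 303*m - 54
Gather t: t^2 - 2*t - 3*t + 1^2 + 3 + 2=t^2 - 5*t + 6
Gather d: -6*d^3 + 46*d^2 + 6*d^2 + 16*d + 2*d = -6*d^3 + 52*d^2 + 18*d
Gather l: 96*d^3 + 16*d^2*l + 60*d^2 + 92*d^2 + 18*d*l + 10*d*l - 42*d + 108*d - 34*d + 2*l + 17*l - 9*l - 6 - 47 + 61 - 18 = 96*d^3 + 152*d^2 + 32*d + l*(16*d^2 + 28*d + 10) - 10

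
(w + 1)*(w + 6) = w^2 + 7*w + 6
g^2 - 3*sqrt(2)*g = g*(g - 3*sqrt(2))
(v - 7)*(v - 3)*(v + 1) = v^3 - 9*v^2 + 11*v + 21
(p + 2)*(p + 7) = p^2 + 9*p + 14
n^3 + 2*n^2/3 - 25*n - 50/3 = (n - 5)*(n + 2/3)*(n + 5)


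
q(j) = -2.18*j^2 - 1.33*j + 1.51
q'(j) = -4.36*j - 1.33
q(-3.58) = -21.67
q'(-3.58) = 14.28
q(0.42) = 0.57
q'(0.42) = -3.16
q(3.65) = -32.39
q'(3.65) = -17.24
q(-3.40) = -19.17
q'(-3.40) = 13.49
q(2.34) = -13.54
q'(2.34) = -11.53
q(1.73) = -7.32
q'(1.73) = -8.87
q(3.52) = -30.18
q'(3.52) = -16.68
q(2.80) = -19.31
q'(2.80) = -13.54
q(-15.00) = -469.04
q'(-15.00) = 64.07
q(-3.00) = -14.12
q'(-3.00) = 11.75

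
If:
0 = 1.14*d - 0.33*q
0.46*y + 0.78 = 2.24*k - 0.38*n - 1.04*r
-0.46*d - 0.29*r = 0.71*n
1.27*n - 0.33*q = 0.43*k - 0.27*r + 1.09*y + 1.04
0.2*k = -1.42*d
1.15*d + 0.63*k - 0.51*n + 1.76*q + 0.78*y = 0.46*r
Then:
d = 0.04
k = -0.31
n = 0.52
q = 0.15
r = -1.34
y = -0.60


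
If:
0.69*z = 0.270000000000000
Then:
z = 0.39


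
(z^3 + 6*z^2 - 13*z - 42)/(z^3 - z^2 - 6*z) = (z + 7)/z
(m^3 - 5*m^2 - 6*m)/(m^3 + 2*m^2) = (m^2 - 5*m - 6)/(m*(m + 2))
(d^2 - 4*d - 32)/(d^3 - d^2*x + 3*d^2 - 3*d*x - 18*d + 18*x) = (d^2 - 4*d - 32)/(d^3 - d^2*x + 3*d^2 - 3*d*x - 18*d + 18*x)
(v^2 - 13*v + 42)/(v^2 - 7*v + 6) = (v - 7)/(v - 1)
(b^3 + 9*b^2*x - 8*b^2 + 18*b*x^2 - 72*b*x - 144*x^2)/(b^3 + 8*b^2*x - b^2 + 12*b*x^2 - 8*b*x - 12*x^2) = (b^2 + 3*b*x - 8*b - 24*x)/(b^2 + 2*b*x - b - 2*x)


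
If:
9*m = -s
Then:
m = -s/9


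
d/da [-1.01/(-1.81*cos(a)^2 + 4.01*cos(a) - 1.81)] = (3.6562*cos(a) - 4.0501)*sin(a)/(1.81*cos(a)^2 - 4.01*cos(a) + 1.81)^2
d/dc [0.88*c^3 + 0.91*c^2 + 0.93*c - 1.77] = 2.64*c^2 + 1.82*c + 0.93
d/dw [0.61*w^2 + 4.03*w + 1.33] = 1.22*w + 4.03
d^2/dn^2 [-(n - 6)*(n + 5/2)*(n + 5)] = -6*n - 3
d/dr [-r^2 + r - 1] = 1 - 2*r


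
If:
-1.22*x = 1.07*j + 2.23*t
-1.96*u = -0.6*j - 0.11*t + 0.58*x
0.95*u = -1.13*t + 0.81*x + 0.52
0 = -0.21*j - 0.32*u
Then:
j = -0.10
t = 0.20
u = 0.06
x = -0.28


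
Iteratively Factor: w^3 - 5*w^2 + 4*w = (w - 1)*(w^2 - 4*w) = (w - 4)*(w - 1)*(w)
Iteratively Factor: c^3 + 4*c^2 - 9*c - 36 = (c - 3)*(c^2 + 7*c + 12) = (c - 3)*(c + 3)*(c + 4)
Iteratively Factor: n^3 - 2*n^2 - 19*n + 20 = (n + 4)*(n^2 - 6*n + 5) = (n - 1)*(n + 4)*(n - 5)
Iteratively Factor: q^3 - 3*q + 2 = (q - 1)*(q^2 + q - 2) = (q - 1)^2*(q + 2)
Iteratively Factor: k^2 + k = (k)*(k + 1)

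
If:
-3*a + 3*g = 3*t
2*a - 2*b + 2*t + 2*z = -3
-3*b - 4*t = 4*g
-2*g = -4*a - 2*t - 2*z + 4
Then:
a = 2 - z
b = 4*z/11 + 20/11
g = 7/22 - 7*z/11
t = 4*z/11 - 37/22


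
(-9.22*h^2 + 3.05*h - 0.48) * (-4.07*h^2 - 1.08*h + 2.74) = 37.5254*h^4 - 2.4559*h^3 - 26.6032*h^2 + 8.8754*h - 1.3152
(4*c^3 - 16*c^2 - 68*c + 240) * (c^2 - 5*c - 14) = 4*c^5 - 36*c^4 - 44*c^3 + 804*c^2 - 248*c - 3360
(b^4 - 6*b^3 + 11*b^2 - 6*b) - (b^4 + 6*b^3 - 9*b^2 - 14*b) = -12*b^3 + 20*b^2 + 8*b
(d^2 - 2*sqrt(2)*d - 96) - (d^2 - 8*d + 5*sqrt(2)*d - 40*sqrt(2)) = -7*sqrt(2)*d + 8*d - 96 + 40*sqrt(2)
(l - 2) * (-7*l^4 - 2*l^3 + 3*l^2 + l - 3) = -7*l^5 + 12*l^4 + 7*l^3 - 5*l^2 - 5*l + 6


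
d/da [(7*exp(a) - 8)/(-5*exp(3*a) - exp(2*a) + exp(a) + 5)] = ((7*exp(a) - 8)*(15*exp(2*a) + 2*exp(a) - 1) - 35*exp(3*a) - 7*exp(2*a) + 7*exp(a) + 35)*exp(a)/(5*exp(3*a) + exp(2*a) - exp(a) - 5)^2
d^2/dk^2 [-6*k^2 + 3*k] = -12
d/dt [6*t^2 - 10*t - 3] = 12*t - 10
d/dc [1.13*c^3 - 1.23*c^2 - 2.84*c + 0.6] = 3.39*c^2 - 2.46*c - 2.84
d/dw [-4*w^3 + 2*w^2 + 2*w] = -12*w^2 + 4*w + 2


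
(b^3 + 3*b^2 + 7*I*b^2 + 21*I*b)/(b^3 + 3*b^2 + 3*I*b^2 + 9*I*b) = (b + 7*I)/(b + 3*I)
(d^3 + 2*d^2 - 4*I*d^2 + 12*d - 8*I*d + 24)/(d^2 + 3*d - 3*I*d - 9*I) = (d^3 + d^2*(2 - 4*I) + d*(12 - 8*I) + 24)/(d^2 + d*(3 - 3*I) - 9*I)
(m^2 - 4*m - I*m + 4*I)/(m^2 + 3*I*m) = (m^2 - 4*m - I*m + 4*I)/(m*(m + 3*I))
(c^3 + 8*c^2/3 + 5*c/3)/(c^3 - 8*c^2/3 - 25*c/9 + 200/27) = 9*c*(c + 1)/(9*c^2 - 39*c + 40)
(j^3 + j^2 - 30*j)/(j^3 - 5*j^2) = (j + 6)/j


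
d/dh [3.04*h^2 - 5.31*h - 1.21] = 6.08*h - 5.31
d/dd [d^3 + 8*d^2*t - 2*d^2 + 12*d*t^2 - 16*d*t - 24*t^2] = 3*d^2 + 16*d*t - 4*d + 12*t^2 - 16*t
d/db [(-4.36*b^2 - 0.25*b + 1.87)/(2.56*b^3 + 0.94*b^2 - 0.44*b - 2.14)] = (11.1616*b^4 + 1.28*b^3 - 12.2082*b^2 + 15.1452*b + 1.3578)/(6.5536*b^6 + 4.8128*b^5 - 1.3692*b^4 - 11.784*b^3 - 3.8296*b^2 + 1.8832*b + 4.5796)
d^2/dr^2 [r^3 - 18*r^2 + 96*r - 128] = 6*r - 36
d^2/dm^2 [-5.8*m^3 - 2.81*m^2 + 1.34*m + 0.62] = -34.8*m - 5.62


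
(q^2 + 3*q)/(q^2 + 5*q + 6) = q/(q + 2)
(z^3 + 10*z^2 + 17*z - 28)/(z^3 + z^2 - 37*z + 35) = (z + 4)/(z - 5)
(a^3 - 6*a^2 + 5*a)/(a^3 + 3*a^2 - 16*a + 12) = a*(a - 5)/(a^2 + 4*a - 12)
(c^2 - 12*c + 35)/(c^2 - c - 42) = (c - 5)/(c + 6)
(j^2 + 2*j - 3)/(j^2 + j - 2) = (j + 3)/(j + 2)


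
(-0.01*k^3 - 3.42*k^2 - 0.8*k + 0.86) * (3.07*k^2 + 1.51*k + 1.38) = -0.0307*k^5 - 10.5145*k^4 - 7.634*k^3 - 3.2874*k^2 + 0.1946*k + 1.1868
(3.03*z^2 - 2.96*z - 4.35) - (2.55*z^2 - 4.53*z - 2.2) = 0.48*z^2 + 1.57*z - 2.15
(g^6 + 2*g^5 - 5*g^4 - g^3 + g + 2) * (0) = 0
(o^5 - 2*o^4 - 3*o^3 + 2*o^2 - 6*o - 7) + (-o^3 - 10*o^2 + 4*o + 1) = o^5 - 2*o^4 - 4*o^3 - 8*o^2 - 2*o - 6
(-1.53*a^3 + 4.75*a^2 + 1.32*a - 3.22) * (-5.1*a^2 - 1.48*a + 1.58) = 7.803*a^5 - 21.9606*a^4 - 16.1794*a^3 + 21.9734*a^2 + 6.8512*a - 5.0876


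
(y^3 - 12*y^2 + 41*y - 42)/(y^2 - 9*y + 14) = y - 3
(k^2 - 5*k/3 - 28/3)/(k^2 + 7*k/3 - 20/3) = (3*k^2 - 5*k - 28)/(3*k^2 + 7*k - 20)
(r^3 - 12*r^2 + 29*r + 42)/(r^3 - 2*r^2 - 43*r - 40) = (r^2 - 13*r + 42)/(r^2 - 3*r - 40)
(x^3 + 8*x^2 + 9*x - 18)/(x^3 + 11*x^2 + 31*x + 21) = (x^2 + 5*x - 6)/(x^2 + 8*x + 7)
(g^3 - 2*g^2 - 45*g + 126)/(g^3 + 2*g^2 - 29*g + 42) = (g - 6)/(g - 2)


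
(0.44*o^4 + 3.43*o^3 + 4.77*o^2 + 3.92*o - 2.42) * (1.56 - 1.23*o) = -0.5412*o^5 - 3.5325*o^4 - 0.516299999999999*o^3 + 2.6196*o^2 + 9.0918*o - 3.7752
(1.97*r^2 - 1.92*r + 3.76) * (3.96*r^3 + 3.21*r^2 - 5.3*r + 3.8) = 7.8012*r^5 - 1.2795*r^4 - 1.7146*r^3 + 29.7316*r^2 - 27.224*r + 14.288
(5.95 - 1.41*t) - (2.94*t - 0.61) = 6.56 - 4.35*t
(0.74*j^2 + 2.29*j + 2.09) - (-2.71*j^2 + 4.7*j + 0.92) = 3.45*j^2 - 2.41*j + 1.17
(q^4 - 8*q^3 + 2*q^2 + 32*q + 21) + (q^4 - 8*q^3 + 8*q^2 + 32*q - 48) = 2*q^4 - 16*q^3 + 10*q^2 + 64*q - 27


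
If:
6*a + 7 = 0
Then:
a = -7/6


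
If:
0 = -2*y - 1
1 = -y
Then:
No Solution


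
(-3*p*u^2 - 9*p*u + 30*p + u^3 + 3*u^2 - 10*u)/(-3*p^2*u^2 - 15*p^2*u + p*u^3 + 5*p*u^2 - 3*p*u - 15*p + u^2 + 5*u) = (u - 2)/(p*u + 1)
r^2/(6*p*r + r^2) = r/(6*p + r)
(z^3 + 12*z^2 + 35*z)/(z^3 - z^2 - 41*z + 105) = z*(z + 5)/(z^2 - 8*z + 15)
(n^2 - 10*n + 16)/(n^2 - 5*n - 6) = (-n^2 + 10*n - 16)/(-n^2 + 5*n + 6)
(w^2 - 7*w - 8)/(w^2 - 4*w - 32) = (w + 1)/(w + 4)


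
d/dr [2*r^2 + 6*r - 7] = 4*r + 6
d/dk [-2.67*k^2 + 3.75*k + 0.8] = 3.75 - 5.34*k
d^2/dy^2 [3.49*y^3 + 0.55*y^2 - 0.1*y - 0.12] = 20.94*y + 1.1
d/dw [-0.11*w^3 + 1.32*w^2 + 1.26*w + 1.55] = -0.33*w^2 + 2.64*w + 1.26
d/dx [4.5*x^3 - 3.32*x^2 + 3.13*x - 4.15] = 13.5*x^2 - 6.64*x + 3.13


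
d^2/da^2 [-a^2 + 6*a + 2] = -2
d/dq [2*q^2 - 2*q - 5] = 4*q - 2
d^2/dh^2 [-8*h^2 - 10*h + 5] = -16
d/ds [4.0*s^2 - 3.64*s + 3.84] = 8.0*s - 3.64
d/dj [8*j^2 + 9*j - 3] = 16*j + 9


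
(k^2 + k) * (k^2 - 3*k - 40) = k^4 - 2*k^3 - 43*k^2 - 40*k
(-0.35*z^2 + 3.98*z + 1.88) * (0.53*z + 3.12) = -0.1855*z^3 + 1.0174*z^2 + 13.414*z + 5.8656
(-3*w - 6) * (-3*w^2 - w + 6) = 9*w^3 + 21*w^2 - 12*w - 36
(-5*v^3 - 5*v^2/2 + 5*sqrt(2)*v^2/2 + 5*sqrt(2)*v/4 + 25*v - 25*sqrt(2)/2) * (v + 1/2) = -5*v^4 - 5*v^3 + 5*sqrt(2)*v^3/2 + 5*sqrt(2)*v^2/2 + 95*v^2/4 - 95*sqrt(2)*v/8 + 25*v/2 - 25*sqrt(2)/4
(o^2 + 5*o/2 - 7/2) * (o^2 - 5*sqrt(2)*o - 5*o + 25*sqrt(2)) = o^4 - 5*sqrt(2)*o^3 - 5*o^3/2 - 16*o^2 + 25*sqrt(2)*o^2/2 + 35*o/2 + 80*sqrt(2)*o - 175*sqrt(2)/2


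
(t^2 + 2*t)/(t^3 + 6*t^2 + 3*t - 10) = t/(t^2 + 4*t - 5)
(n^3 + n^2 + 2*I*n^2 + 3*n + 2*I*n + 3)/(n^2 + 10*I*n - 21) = (n^2 + n*(1 - I) - I)/(n + 7*I)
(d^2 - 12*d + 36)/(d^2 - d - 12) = (-d^2 + 12*d - 36)/(-d^2 + d + 12)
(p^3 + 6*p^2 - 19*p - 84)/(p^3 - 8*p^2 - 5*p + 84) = (p + 7)/(p - 7)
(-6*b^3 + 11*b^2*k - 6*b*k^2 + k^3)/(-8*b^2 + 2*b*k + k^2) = (3*b^2 - 4*b*k + k^2)/(4*b + k)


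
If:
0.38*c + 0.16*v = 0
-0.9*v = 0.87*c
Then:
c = 0.00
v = 0.00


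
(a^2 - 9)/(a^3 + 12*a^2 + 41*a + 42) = (a - 3)/(a^2 + 9*a + 14)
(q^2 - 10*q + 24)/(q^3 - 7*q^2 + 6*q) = (q - 4)/(q*(q - 1))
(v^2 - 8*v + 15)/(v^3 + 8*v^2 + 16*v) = (v^2 - 8*v + 15)/(v*(v^2 + 8*v + 16))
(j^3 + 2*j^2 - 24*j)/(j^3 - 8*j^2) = (j^2 + 2*j - 24)/(j*(j - 8))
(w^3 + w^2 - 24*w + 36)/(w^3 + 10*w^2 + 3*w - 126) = (w - 2)/(w + 7)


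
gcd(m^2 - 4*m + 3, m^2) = 1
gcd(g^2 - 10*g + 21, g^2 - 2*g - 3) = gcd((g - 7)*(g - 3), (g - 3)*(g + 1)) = g - 3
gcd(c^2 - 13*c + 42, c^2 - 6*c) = c - 6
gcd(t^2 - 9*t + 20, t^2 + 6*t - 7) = 1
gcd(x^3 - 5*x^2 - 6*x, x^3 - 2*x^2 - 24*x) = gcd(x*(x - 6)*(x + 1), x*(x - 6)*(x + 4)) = x^2 - 6*x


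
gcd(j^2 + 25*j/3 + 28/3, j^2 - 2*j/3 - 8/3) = j + 4/3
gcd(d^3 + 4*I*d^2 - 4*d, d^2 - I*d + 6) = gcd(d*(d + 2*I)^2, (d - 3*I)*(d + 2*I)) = d + 2*I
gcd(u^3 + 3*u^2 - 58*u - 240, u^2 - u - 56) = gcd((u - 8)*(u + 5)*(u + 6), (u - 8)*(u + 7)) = u - 8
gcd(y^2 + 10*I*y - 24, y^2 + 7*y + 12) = 1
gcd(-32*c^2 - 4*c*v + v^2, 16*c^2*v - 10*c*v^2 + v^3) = -8*c + v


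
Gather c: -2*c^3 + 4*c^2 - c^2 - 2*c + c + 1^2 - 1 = -2*c^3 + 3*c^2 - c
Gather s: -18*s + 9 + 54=63 - 18*s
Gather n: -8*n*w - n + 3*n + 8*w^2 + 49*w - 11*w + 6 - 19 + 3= n*(2 - 8*w) + 8*w^2 + 38*w - 10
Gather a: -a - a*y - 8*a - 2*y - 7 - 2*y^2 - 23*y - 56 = a*(-y - 9) - 2*y^2 - 25*y - 63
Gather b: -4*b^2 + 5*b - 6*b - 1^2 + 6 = -4*b^2 - b + 5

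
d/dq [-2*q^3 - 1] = -6*q^2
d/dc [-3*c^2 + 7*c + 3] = 7 - 6*c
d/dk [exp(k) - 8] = exp(k)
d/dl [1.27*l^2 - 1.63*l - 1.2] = 2.54*l - 1.63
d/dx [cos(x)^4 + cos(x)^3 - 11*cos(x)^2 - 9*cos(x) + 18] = (-4*cos(x)^3 - 3*cos(x)^2 + 22*cos(x) + 9)*sin(x)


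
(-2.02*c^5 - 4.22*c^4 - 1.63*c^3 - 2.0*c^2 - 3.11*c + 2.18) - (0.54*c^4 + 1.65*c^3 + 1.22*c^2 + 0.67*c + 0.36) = -2.02*c^5 - 4.76*c^4 - 3.28*c^3 - 3.22*c^2 - 3.78*c + 1.82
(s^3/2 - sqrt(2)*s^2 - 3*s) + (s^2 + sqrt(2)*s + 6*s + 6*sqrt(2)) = s^3/2 - sqrt(2)*s^2 + s^2 + sqrt(2)*s + 3*s + 6*sqrt(2)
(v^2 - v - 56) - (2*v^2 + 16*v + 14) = -v^2 - 17*v - 70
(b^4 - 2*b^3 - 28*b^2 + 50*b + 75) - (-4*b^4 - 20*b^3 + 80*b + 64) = 5*b^4 + 18*b^3 - 28*b^2 - 30*b + 11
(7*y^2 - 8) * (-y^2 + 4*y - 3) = -7*y^4 + 28*y^3 - 13*y^2 - 32*y + 24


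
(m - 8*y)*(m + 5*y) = m^2 - 3*m*y - 40*y^2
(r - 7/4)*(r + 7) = r^2 + 21*r/4 - 49/4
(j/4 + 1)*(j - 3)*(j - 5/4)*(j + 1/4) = j^4/4 - 213*j^2/64 + 187*j/64 + 15/16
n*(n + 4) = n^2 + 4*n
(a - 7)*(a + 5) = a^2 - 2*a - 35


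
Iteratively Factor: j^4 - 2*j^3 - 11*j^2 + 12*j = (j - 4)*(j^3 + 2*j^2 - 3*j) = (j - 4)*(j - 1)*(j^2 + 3*j) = (j - 4)*(j - 1)*(j + 3)*(j)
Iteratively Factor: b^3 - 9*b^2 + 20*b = (b - 4)*(b^2 - 5*b) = b*(b - 4)*(b - 5)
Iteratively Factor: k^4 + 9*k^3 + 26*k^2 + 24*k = (k + 2)*(k^3 + 7*k^2 + 12*k) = (k + 2)*(k + 3)*(k^2 + 4*k) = k*(k + 2)*(k + 3)*(k + 4)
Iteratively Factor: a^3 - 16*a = (a)*(a^2 - 16) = a*(a - 4)*(a + 4)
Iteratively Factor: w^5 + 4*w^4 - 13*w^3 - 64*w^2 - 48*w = (w)*(w^4 + 4*w^3 - 13*w^2 - 64*w - 48) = w*(w + 3)*(w^3 + w^2 - 16*w - 16) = w*(w + 1)*(w + 3)*(w^2 - 16) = w*(w - 4)*(w + 1)*(w + 3)*(w + 4)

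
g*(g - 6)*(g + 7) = g^3 + g^2 - 42*g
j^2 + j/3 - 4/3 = (j - 1)*(j + 4/3)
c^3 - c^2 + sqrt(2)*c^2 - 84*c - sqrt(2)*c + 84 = (c - 1)*(c - 6*sqrt(2))*(c + 7*sqrt(2))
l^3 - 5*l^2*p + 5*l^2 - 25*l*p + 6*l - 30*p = (l + 2)*(l + 3)*(l - 5*p)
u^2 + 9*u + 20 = (u + 4)*(u + 5)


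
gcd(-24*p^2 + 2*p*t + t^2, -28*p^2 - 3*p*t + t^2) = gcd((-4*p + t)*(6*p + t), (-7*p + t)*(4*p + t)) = 1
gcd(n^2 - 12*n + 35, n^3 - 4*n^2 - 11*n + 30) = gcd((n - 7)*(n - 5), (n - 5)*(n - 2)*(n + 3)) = n - 5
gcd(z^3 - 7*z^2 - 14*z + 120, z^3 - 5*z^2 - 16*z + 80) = z^2 - z - 20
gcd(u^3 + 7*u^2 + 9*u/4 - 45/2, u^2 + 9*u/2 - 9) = u^2 + 9*u/2 - 9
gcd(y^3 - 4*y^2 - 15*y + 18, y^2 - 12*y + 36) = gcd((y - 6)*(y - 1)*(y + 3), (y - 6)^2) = y - 6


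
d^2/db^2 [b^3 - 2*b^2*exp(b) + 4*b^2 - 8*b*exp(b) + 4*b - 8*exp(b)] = -2*b^2*exp(b) - 16*b*exp(b) + 6*b - 28*exp(b) + 8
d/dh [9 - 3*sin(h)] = -3*cos(h)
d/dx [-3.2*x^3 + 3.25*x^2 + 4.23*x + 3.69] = -9.6*x^2 + 6.5*x + 4.23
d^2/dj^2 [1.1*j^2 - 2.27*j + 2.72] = 2.20000000000000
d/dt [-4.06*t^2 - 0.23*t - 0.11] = -8.12*t - 0.23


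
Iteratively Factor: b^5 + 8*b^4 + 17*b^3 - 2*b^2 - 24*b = (b - 1)*(b^4 + 9*b^3 + 26*b^2 + 24*b) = (b - 1)*(b + 4)*(b^3 + 5*b^2 + 6*b) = b*(b - 1)*(b + 4)*(b^2 + 5*b + 6) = b*(b - 1)*(b + 3)*(b + 4)*(b + 2)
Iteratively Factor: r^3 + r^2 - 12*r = (r - 3)*(r^2 + 4*r) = (r - 3)*(r + 4)*(r)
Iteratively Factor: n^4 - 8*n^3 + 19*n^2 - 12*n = (n - 1)*(n^3 - 7*n^2 + 12*n) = (n - 4)*(n - 1)*(n^2 - 3*n) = n*(n - 4)*(n - 1)*(n - 3)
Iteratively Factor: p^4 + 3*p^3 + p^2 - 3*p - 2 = (p + 1)*(p^3 + 2*p^2 - p - 2) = (p + 1)^2*(p^2 + p - 2) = (p - 1)*(p + 1)^2*(p + 2)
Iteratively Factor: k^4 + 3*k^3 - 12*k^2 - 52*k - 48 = (k - 4)*(k^3 + 7*k^2 + 16*k + 12) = (k - 4)*(k + 2)*(k^2 + 5*k + 6) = (k - 4)*(k + 2)^2*(k + 3)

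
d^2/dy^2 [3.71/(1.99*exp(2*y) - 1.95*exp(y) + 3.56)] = ((7.2345 - 29.5316*exp(y))*(1.99*exp(2*y) - 1.95*exp(y) + 3.56) + 3.71*(3.98*exp(y) - 1.95)*(7.96*exp(y) - 3.9)*exp(y))*exp(y)/(1.99*exp(2*y) - 1.95*exp(y) + 3.56)^3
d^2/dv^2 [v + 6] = 0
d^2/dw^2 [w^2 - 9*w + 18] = 2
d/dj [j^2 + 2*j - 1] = 2*j + 2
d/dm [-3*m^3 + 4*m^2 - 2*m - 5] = -9*m^2 + 8*m - 2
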